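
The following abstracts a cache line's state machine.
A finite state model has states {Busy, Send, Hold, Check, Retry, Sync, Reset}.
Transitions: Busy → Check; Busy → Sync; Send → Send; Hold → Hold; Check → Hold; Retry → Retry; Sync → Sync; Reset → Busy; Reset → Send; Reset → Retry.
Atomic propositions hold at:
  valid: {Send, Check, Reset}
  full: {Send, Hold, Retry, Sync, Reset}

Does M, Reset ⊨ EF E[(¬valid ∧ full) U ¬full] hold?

Yes

Sat(¬valid) = {Busy, Hold, Retry, Sync}
Sat(¬valid ∧ full) = {Hold, Retry, Sync}
Sat(¬full) = {Busy, Check}
E[(¬valid ∧ full) U ¬full]: least fixpoint, start Z0 = Sat(¬full) = {Busy, Check}, add states in Sat(¬valid ∧ full) with some successor in Z. Already a fixed point.
Sat(E[(¬valid ∧ full) U ¬full]) = {Busy, Check}
EF E[(¬valid ∧ full) U ¬full]: least fixpoint, start Z0 = {Busy, Check}, add states with some successor in Z. Z1 = {Busy, Check, Reset}; fixed.
Sat(EF E[(¬valid ∧ full) U ¬full]) = {Busy, Check, Reset}
Reset ∈ Sat(EF E[(¬valid ∧ full) U ¬full]) = {Busy, Check, Reset}, so the formula holds at Reset.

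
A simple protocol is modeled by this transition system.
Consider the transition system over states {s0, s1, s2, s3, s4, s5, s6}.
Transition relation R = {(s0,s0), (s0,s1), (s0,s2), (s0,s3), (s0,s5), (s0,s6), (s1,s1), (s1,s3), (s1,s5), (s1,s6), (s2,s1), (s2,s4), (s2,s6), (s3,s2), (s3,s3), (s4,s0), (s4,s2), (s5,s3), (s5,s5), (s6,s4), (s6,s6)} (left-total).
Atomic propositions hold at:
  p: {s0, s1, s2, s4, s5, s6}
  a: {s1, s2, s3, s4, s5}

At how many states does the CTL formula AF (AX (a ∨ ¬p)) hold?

Sat(¬p) = {s3}
Sat(a ∨ ¬p) = {s1, s2, s3, s4, s5}
Sat(AX (a ∨ ¬p)) = {s : every successor in {s1, s2, s3, s4, s5}} = {s3, s5}
AF (AX (a ∨ ¬p)): least fixpoint, start Z0 = {s3, s5}, add states with every successor in Z. Already a fixed point.
Sat(AF (AX (a ∨ ¬p))) = {s3, s5}
|Sat(AF (AX (a ∨ ¬p)))| = |{s3, s5}| = 2.

2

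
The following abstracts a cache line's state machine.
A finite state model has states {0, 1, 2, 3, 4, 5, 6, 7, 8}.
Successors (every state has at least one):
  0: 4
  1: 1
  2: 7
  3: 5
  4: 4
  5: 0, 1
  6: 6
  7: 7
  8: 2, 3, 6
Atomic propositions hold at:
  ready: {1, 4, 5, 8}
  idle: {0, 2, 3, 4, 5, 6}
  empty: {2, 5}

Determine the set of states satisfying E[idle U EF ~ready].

Sat(~ready) = {0, 2, 3, 6, 7}
EF ~ready: least fixpoint, start Z0 = {0, 2, 3, 6, 7}, add states with some successor in Z. Z1 = {0, 2, 3, 5, 6, 7, 8}; fixed.
Sat(EF ~ready) = {0, 2, 3, 5, 6, 7, 8}
E[idle U EF ~ready]: least fixpoint, start Z0 = Sat(EF ~ready) = {0, 2, 3, 5, 6, 7, 8}, add states in Sat(idle) with some successor in Z. Already a fixed point.
Sat(E[idle U EF ~ready]) = {0, 2, 3, 5, 6, 7, 8}

{0, 2, 3, 5, 6, 7, 8}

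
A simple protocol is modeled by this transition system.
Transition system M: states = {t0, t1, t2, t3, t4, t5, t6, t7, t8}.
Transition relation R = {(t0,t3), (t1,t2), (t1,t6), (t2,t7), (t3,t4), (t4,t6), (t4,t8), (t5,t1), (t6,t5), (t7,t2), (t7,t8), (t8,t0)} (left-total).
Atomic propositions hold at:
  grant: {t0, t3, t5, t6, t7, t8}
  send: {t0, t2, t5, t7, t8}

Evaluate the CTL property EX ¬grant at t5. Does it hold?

Yes

Sat(¬grant) = {t1, t2, t4}
Sat(EX ¬grant) = {s : some successor in {t1, t2, t4}} = {t1, t3, t5, t7}
t5 ∈ Sat(EX ¬grant) = {t1, t3, t5, t7}, so the formula holds at t5.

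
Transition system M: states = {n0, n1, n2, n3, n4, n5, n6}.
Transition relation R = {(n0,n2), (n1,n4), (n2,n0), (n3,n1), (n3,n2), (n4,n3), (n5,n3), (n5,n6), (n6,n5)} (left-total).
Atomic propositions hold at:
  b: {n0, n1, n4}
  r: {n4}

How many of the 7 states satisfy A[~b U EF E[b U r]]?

Sat(~b) = {n2, n3, n5, n6}
E[b U r]: least fixpoint, start Z0 = Sat(r) = {n4}, add states in Sat(b) with some successor in Z. Z1 = {n1, n4}; fixed.
Sat(E[b U r]) = {n1, n4}
EF E[b U r]: least fixpoint, start Z0 = {n1, n4}, add states with some successor in Z. Z1 = {n1, n3, n4}; Z2 = {n1, n3, n4, n5}; Z3 = {n1, n3, n4, n5, n6}; fixed.
Sat(EF E[b U r]) = {n1, n3, n4, n5, n6}
A[~b U EF E[b U r]]: least fixpoint, start Z0 = Sat(EF E[b U r]) = {n1, n3, n4, n5, n6}, add states in Sat(~b) with every successor in Z. Already a fixed point.
Sat(A[~b U EF E[b U r]]) = {n1, n3, n4, n5, n6}
|Sat(A[~b U EF E[b U r]])| = |{n1, n3, n4, n5, n6}| = 5.

5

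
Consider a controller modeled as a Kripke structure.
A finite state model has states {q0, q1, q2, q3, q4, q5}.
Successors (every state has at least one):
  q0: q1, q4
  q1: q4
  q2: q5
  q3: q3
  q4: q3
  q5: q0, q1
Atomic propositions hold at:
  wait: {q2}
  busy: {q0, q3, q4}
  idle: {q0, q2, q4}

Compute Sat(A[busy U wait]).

{q2}

A[busy U wait]: least fixpoint, start Z0 = Sat(wait) = {q2}, add states in Sat(busy) with every successor in Z. Already a fixed point.
Sat(A[busy U wait]) = {q2}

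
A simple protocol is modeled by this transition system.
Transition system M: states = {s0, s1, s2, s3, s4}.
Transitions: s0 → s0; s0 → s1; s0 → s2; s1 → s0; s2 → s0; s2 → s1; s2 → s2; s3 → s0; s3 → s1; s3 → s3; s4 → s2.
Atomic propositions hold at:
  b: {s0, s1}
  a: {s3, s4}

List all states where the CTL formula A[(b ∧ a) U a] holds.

{s3, s4}

Sat(b ∧ a) = ∅
A[(b ∧ a) U a]: least fixpoint, start Z0 = Sat(a) = {s3, s4}, add states in Sat(b ∧ a) with every successor in Z. Already a fixed point.
Sat(A[(b ∧ a) U a]) = {s3, s4}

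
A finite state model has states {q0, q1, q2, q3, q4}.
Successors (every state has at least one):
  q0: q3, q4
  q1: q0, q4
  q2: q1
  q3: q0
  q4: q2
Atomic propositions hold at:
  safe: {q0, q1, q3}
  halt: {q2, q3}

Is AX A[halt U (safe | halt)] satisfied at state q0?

Sat(safe | halt) = {q0, q1, q2, q3}
A[halt U (safe | halt)]: least fixpoint, start Z0 = Sat((safe | halt)) = {q0, q1, q2, q3}, add states in Sat(halt) with every successor in Z. Already a fixed point.
Sat(A[halt U (safe | halt)]) = {q0, q1, q2, q3}
Sat(AX A[halt U (safe | halt)]) = {s : every successor in {q0, q1, q2, q3}} = {q2, q3, q4}
q0 ∉ Sat(AX A[halt U (safe | halt)]) = {q2, q3, q4}, so the formula does not hold at q0.

No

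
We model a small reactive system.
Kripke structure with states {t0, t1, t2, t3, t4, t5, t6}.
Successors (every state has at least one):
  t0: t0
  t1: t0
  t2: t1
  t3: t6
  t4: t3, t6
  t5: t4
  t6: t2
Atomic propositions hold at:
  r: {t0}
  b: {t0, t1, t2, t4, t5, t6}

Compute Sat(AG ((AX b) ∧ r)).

Sat(AX b) = {s : every successor in {t0, t1, t2, t4, t5, t6}} = {t0, t1, t2, t3, t5, t6}
Sat((AX b) ∧ r) = {t0}
AG ((AX b) ∧ r): greatest fixpoint, start Z0 = {t0}, keep only states in Sat with every successor in Z. Already a fixed point.
Sat(AG ((AX b) ∧ r)) = {t0}

{t0}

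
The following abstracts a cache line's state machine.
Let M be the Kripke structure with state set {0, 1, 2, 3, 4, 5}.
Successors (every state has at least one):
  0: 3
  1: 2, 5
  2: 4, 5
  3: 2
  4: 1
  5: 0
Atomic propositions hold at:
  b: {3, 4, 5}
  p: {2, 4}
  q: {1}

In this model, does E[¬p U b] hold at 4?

Sat(¬p) = {0, 1, 3, 5}
E[¬p U b]: least fixpoint, start Z0 = Sat(b) = {3, 4, 5}, add states in Sat(¬p) with some successor in Z. Z1 = {0, 1, 3, 4, 5}; fixed.
Sat(E[¬p U b]) = {0, 1, 3, 4, 5}
4 ∈ Sat(E[¬p U b]) = {0, 1, 3, 4, 5}, so the formula holds at 4.

Yes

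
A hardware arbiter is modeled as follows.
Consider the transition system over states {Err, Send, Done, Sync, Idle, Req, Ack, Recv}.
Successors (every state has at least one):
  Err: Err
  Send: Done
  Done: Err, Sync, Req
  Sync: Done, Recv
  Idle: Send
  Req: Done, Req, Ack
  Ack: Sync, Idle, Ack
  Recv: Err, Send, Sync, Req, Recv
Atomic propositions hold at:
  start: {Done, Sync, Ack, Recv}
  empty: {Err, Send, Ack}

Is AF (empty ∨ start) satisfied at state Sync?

Yes

Sat(empty ∨ start) = {Err, Send, Done, Sync, Ack, Recv}
AF (empty ∨ start): least fixpoint, start Z0 = {Err, Send, Done, Sync, Ack, Recv}, add states with every successor in Z. Z1 = {Err, Send, Done, Sync, Idle, Ack, Recv}; fixed.
Sat(AF (empty ∨ start)) = {Err, Send, Done, Sync, Idle, Ack, Recv}
Sync ∈ Sat(AF (empty ∨ start)) = {Err, Send, Done, Sync, Idle, Ack, Recv}, so the formula holds at Sync.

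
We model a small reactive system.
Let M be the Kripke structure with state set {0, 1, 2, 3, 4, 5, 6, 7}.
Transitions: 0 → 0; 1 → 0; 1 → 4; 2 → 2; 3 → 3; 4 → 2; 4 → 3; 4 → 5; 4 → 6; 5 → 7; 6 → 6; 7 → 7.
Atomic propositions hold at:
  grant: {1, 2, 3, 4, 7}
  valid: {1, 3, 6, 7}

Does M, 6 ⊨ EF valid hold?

Yes

EF valid: least fixpoint, start Z0 = {1, 3, 6, 7}, add states with some successor in Z. Z1 = {1, 3, 4, 5, 6, 7}; fixed.
Sat(EF valid) = {1, 3, 4, 5, 6, 7}
6 ∈ Sat(EF valid) = {1, 3, 4, 5, 6, 7}, so the formula holds at 6.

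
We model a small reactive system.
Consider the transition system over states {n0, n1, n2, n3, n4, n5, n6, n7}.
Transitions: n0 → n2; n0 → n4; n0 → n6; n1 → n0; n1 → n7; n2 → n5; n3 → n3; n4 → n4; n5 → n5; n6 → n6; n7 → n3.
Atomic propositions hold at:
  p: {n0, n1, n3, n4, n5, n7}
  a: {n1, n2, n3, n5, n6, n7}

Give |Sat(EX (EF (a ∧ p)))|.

6

Sat(a ∧ p) = {n1, n3, n5, n7}
EF (a ∧ p): least fixpoint, start Z0 = {n1, n3, n5, n7}, add states with some successor in Z. Z1 = {n1, n2, n3, n5, n7}; Z2 = {n0, n1, n2, n3, n5, n7}; fixed.
Sat(EF (a ∧ p)) = {n0, n1, n2, n3, n5, n7}
Sat(EX (EF (a ∧ p))) = {s : some successor in {n0, n1, n2, n3, n5, n7}} = {n0, n1, n2, n3, n5, n7}
|Sat(EX (EF (a ∧ p)))| = |{n0, n1, n2, n3, n5, n7}| = 6.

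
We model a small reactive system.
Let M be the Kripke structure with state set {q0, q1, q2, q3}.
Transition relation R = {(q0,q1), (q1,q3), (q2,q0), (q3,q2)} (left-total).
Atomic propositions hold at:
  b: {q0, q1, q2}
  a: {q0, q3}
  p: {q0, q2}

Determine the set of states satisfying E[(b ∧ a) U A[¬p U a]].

{q0, q1, q3}

Sat(b ∧ a) = {q0}
Sat(¬p) = {q1, q3}
A[¬p U a]: least fixpoint, start Z0 = Sat(a) = {q0, q3}, add states in Sat(¬p) with every successor in Z. Z1 = {q0, q1, q3}; fixed.
Sat(A[¬p U a]) = {q0, q1, q3}
E[(b ∧ a) U A[¬p U a]]: least fixpoint, start Z0 = Sat(A[¬p U a]) = {q0, q1, q3}, add states in Sat(b ∧ a) with some successor in Z. Already a fixed point.
Sat(E[(b ∧ a) U A[¬p U a]]) = {q0, q1, q3}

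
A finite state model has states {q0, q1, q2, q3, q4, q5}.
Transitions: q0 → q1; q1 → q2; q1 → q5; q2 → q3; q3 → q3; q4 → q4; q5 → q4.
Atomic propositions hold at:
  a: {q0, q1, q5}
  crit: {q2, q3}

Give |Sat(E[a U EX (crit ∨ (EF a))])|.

EF a: least fixpoint, start Z0 = {q0, q1, q5}, add states with some successor in Z. Already a fixed point.
Sat(EF a) = {q0, q1, q5}
Sat(crit ∨ (EF a)) = {q0, q1, q2, q3, q5}
Sat(EX (crit ∨ (EF a))) = {s : some successor in {q0, q1, q2, q3, q5}} = {q0, q1, q2, q3}
E[a U EX (crit ∨ (EF a))]: least fixpoint, start Z0 = Sat(EX (crit ∨ (EF a))) = {q0, q1, q2, q3}, add states in Sat(a) with some successor in Z. Already a fixed point.
Sat(E[a U EX (crit ∨ (EF a))]) = {q0, q1, q2, q3}
|Sat(E[a U EX (crit ∨ (EF a))])| = |{q0, q1, q2, q3}| = 4.

4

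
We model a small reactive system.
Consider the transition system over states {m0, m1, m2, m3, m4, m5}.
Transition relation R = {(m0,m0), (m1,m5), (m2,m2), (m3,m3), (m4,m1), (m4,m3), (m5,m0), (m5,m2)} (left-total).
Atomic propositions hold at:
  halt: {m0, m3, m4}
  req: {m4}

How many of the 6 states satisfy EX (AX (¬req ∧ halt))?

Sat(¬req) = {m0, m1, m2, m3, m5}
Sat(¬req ∧ halt) = {m0, m3}
Sat(AX (¬req ∧ halt)) = {s : every successor in {m0, m3}} = {m0, m3}
Sat(EX (AX (¬req ∧ halt))) = {s : some successor in {m0, m3}} = {m0, m3, m4, m5}
|Sat(EX (AX (¬req ∧ halt)))| = |{m0, m3, m4, m5}| = 4.

4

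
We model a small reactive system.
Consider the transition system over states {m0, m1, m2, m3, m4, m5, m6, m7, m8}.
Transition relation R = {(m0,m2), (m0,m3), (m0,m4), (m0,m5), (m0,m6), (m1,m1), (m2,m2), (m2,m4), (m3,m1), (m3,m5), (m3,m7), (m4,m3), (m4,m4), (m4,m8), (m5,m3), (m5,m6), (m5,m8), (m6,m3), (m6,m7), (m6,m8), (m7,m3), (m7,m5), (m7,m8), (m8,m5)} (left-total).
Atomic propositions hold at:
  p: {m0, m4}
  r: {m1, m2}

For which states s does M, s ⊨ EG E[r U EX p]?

{m0, m2, m4}

Sat(EX p) = {s : some successor in {m0, m4}} = {m0, m2, m4}
E[r U EX p]: least fixpoint, start Z0 = Sat(EX p) = {m0, m2, m4}, add states in Sat(r) with some successor in Z. Already a fixed point.
Sat(E[r U EX p]) = {m0, m2, m4}
EG E[r U EX p]: greatest fixpoint, start Z0 = {m0, m2, m4}, keep only states in Sat with some successor in Z. Already a fixed point.
Sat(EG E[r U EX p]) = {m0, m2, m4}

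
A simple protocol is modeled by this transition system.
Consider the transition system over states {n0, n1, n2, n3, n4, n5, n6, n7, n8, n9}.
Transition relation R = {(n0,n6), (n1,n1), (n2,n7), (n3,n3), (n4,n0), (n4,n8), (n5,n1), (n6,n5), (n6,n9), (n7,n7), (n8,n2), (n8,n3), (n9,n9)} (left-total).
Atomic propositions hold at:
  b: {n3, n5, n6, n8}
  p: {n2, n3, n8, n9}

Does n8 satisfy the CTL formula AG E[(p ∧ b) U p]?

Sat(p ∧ b) = {n3, n8}
E[(p ∧ b) U p]: least fixpoint, start Z0 = Sat(p) = {n2, n3, n8, n9}, add states in Sat(p ∧ b) with some successor in Z. Already a fixed point.
Sat(E[(p ∧ b) U p]) = {n2, n3, n8, n9}
AG E[(p ∧ b) U p]: greatest fixpoint, start Z0 = {n2, n3, n8, n9}, keep only states in Sat with every successor in Z. Z1 = {n3, n8, n9}; Z2 = {n3, n9}; fixed.
Sat(AG E[(p ∧ b) U p]) = {n3, n9}
n8 ∉ Sat(AG E[(p ∧ b) U p]) = {n3, n9}, so the formula does not hold at n8.

No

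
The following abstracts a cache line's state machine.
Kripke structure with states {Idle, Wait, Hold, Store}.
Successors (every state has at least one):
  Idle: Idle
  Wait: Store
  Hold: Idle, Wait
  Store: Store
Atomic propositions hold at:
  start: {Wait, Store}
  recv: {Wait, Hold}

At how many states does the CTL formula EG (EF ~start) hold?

2

Sat(~start) = {Idle, Hold}
EF ~start: least fixpoint, start Z0 = {Idle, Hold}, add states with some successor in Z. Already a fixed point.
Sat(EF ~start) = {Idle, Hold}
EG (EF ~start): greatest fixpoint, start Z0 = {Idle, Hold}, keep only states in Sat with some successor in Z. Already a fixed point.
Sat(EG (EF ~start)) = {Idle, Hold}
|Sat(EG (EF ~start))| = |{Idle, Hold}| = 2.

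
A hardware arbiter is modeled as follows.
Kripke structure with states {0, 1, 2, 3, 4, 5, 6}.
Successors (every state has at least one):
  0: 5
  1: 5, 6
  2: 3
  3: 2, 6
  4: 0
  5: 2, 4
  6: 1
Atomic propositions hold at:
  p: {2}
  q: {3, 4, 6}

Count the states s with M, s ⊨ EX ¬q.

Sat(¬q) = {0, 1, 2, 5}
Sat(EX ¬q) = {s : some successor in {0, 1, 2, 5}} = {0, 1, 3, 4, 5, 6}
|Sat(EX ¬q)| = |{0, 1, 3, 4, 5, 6}| = 6.

6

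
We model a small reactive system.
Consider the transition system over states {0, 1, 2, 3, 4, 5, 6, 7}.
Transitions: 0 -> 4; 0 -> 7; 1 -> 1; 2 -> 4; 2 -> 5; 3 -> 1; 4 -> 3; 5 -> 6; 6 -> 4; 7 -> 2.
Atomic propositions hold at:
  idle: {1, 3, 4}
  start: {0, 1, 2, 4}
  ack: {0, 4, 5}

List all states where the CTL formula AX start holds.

{1, 3, 6, 7}

Sat(AX start) = {s : every successor in {0, 1, 2, 4}} = {1, 3, 6, 7}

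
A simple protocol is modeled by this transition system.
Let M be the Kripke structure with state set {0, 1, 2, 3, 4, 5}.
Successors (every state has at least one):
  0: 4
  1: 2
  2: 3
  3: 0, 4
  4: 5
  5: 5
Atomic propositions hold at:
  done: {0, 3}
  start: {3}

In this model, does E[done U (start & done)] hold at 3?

Yes

Sat(start & done) = {3}
E[done U (start & done)]: least fixpoint, start Z0 = Sat((start & done)) = {3}, add states in Sat(done) with some successor in Z. Already a fixed point.
Sat(E[done U (start & done)]) = {3}
3 ∈ Sat(E[done U (start & done)]) = {3}, so the formula holds at 3.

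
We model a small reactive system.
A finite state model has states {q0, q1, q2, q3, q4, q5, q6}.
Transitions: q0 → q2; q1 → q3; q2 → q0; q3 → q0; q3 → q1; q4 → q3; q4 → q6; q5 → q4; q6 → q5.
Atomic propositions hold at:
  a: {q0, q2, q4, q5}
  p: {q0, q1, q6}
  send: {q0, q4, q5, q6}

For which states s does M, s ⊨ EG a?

{q0, q2}

EG a: greatest fixpoint, start Z0 = {q0, q2, q4, q5}, keep only states in Sat with some successor in Z. Z1 = {q0, q2, q5}; Z2 = {q0, q2}; fixed.
Sat(EG a) = {q0, q2}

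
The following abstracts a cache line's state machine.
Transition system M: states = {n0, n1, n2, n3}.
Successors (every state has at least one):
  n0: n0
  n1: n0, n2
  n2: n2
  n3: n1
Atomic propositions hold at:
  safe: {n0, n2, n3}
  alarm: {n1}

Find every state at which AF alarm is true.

AF alarm: least fixpoint, start Z0 = {n1}, add states with every successor in Z. Z1 = {n1, n3}; fixed.
Sat(AF alarm) = {n1, n3}

{n1, n3}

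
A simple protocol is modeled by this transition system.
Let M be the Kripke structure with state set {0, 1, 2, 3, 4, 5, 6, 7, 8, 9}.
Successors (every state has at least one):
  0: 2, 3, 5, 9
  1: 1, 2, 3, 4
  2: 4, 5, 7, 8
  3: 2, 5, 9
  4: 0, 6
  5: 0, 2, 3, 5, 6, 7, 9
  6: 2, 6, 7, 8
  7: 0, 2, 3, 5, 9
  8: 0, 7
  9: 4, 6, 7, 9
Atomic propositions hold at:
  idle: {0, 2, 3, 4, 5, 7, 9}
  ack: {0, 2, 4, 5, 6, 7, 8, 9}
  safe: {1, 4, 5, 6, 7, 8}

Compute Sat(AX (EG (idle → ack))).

{2, 3, 4, 6, 8, 9}

Sat(idle → ack) = {0, 1, 2, 4, 5, 6, 7, 8, 9}
EG (idle → ack): greatest fixpoint, start Z0 = {0, 1, 2, 4, 5, 6, 7, 8, 9}, keep only states in Sat with some successor in Z. Already a fixed point.
Sat(EG (idle → ack)) = {0, 1, 2, 4, 5, 6, 7, 8, 9}
Sat(AX (EG (idle → ack))) = {s : every successor in {0, 1, 2, 4, 5, 6, 7, 8, 9}} = {2, 3, 4, 6, 8, 9}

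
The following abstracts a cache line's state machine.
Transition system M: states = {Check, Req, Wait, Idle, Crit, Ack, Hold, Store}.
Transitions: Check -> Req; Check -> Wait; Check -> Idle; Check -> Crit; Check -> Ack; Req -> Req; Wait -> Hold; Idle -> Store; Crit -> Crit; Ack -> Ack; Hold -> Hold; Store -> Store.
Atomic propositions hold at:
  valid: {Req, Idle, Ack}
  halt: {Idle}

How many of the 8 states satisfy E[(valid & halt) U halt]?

1

Sat(valid & halt) = {Idle}
E[(valid & halt) U halt]: least fixpoint, start Z0 = Sat(halt) = {Idle}, add states in Sat(valid & halt) with some successor in Z. Already a fixed point.
Sat(E[(valid & halt) U halt]) = {Idle}
|Sat(E[(valid & halt) U halt])| = |{Idle}| = 1.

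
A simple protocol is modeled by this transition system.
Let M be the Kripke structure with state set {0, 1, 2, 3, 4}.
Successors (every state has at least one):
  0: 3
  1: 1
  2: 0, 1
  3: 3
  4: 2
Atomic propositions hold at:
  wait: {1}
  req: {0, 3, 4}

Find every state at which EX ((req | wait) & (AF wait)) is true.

{1, 2}

Sat(req | wait) = {0, 1, 3, 4}
AF wait: least fixpoint, start Z0 = {1}, add states with every successor in Z. Already a fixed point.
Sat(AF wait) = {1}
Sat((req | wait) & (AF wait)) = {1}
Sat(EX ((req | wait) & (AF wait))) = {s : some successor in {1}} = {1, 2}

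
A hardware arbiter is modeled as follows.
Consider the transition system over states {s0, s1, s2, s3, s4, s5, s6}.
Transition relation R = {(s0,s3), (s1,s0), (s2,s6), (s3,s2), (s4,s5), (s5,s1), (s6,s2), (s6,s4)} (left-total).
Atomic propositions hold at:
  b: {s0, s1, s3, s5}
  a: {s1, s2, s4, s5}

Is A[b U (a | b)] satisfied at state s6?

Sat(a | b) = {s0, s1, s2, s3, s4, s5}
A[b U (a | b)]: least fixpoint, start Z0 = Sat((a | b)) = {s0, s1, s2, s3, s4, s5}, add states in Sat(b) with every successor in Z. Already a fixed point.
Sat(A[b U (a | b)]) = {s0, s1, s2, s3, s4, s5}
s6 ∉ Sat(A[b U (a | b)]) = {s0, s1, s2, s3, s4, s5}, so the formula does not hold at s6.

No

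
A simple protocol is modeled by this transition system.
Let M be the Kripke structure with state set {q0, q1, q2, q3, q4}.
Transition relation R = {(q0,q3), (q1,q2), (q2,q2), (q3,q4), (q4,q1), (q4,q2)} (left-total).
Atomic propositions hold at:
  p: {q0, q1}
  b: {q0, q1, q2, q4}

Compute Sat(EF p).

{q0, q1, q3, q4}

EF p: least fixpoint, start Z0 = {q0, q1}, add states with some successor in Z. Z1 = {q0, q1, q4}; Z2 = {q0, q1, q3, q4}; fixed.
Sat(EF p) = {q0, q1, q3, q4}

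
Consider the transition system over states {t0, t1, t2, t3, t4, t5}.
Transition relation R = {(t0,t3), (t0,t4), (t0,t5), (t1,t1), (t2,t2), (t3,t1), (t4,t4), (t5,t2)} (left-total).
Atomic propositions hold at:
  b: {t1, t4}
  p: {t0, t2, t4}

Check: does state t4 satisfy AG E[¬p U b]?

Sat(¬p) = {t1, t3, t5}
E[¬p U b]: least fixpoint, start Z0 = Sat(b) = {t1, t4}, add states in Sat(¬p) with some successor in Z. Z1 = {t1, t3, t4}; fixed.
Sat(E[¬p U b]) = {t1, t3, t4}
AG E[¬p U b]: greatest fixpoint, start Z0 = {t1, t3, t4}, keep only states in Sat with every successor in Z. Already a fixed point.
Sat(AG E[¬p U b]) = {t1, t3, t4}
t4 ∈ Sat(AG E[¬p U b]) = {t1, t3, t4}, so the formula holds at t4.

Yes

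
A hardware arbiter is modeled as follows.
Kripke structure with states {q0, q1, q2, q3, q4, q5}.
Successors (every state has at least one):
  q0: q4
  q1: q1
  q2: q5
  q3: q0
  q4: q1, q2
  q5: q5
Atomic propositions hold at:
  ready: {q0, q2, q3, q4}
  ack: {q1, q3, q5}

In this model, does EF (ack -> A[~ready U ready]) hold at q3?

Yes

Sat(~ready) = {q1, q5}
A[~ready U ready]: least fixpoint, start Z0 = Sat(ready) = {q0, q2, q3, q4}, add states in Sat(~ready) with every successor in Z. Already a fixed point.
Sat(A[~ready U ready]) = {q0, q2, q3, q4}
Sat(ack -> A[~ready U ready]) = {q0, q2, q3, q4}
EF (ack -> A[~ready U ready]): least fixpoint, start Z0 = {q0, q2, q3, q4}, add states with some successor in Z. Already a fixed point.
Sat(EF (ack -> A[~ready U ready])) = {q0, q2, q3, q4}
q3 ∈ Sat(EF (ack -> A[~ready U ready])) = {q0, q2, q3, q4}, so the formula holds at q3.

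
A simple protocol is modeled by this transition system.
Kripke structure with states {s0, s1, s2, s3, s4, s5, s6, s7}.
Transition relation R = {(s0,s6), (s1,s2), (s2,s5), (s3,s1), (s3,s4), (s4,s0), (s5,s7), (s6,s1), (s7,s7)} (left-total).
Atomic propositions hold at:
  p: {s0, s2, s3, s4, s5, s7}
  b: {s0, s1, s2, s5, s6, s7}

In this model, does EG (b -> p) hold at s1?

No

Sat(b -> p) = {s0, s2, s3, s4, s5, s7}
EG (b -> p): greatest fixpoint, start Z0 = {s0, s2, s3, s4, s5, s7}, keep only states in Sat with some successor in Z. Z1 = {s2, s3, s4, s5, s7}; Z2 = {s2, s3, s5, s7}; Z3 = {s2, s5, s7}; fixed.
Sat(EG (b -> p)) = {s2, s5, s7}
s1 ∉ Sat(EG (b -> p)) = {s2, s5, s7}, so the formula does not hold at s1.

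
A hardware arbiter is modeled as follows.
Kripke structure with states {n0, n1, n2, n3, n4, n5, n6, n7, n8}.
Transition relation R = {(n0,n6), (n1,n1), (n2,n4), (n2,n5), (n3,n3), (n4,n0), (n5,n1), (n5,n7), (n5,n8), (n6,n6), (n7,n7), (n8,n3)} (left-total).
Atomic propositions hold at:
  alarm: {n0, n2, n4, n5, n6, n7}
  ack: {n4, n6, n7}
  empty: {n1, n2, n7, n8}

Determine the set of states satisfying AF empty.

AF empty: least fixpoint, start Z0 = {n1, n2, n7, n8}, add states with every successor in Z. Z1 = {n1, n2, n5, n7, n8}; fixed.
Sat(AF empty) = {n1, n2, n5, n7, n8}

{n1, n2, n5, n7, n8}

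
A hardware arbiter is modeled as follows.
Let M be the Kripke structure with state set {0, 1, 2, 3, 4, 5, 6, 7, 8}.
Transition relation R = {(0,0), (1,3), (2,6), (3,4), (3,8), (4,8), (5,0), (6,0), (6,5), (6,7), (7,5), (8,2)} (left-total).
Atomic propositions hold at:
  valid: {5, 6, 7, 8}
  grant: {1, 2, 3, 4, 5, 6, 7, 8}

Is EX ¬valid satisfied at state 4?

Sat(¬valid) = {0, 1, 2, 3, 4}
Sat(EX ¬valid) = {s : some successor in {0, 1, 2, 3, 4}} = {0, 1, 3, 5, 6, 8}
4 ∉ Sat(EX ¬valid) = {0, 1, 3, 5, 6, 8}, so the formula does not hold at 4.

No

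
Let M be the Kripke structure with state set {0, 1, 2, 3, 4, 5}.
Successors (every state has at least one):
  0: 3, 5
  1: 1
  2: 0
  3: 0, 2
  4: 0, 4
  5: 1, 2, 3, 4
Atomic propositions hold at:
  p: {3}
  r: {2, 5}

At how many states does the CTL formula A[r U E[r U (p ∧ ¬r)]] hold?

Sat(¬r) = {0, 1, 3, 4}
Sat(p ∧ ¬r) = {3}
E[r U (p ∧ ¬r)]: least fixpoint, start Z0 = Sat((p ∧ ¬r)) = {3}, add states in Sat(r) with some successor in Z. Z1 = {3, 5}; fixed.
Sat(E[r U (p ∧ ¬r)]) = {3, 5}
A[r U E[r U (p ∧ ¬r)]]: least fixpoint, start Z0 = Sat(E[r U (p ∧ ¬r)]) = {3, 5}, add states in Sat(r) with every successor in Z. Already a fixed point.
Sat(A[r U E[r U (p ∧ ¬r)]]) = {3, 5}
|Sat(A[r U E[r U (p ∧ ¬r)]])| = |{3, 5}| = 2.

2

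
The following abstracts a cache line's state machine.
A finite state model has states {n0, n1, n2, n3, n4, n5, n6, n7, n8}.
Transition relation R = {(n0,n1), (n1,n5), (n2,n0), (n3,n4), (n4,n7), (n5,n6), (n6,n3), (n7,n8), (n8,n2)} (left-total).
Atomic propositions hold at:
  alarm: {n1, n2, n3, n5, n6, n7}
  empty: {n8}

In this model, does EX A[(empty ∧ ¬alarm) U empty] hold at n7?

Sat(¬alarm) = {n0, n4, n8}
Sat(empty ∧ ¬alarm) = {n8}
A[(empty ∧ ¬alarm) U empty]: least fixpoint, start Z0 = Sat(empty) = {n8}, add states in Sat(empty ∧ ¬alarm) with every successor in Z. Already a fixed point.
Sat(A[(empty ∧ ¬alarm) U empty]) = {n8}
Sat(EX A[(empty ∧ ¬alarm) U empty]) = {s : some successor in {n8}} = {n7}
n7 ∈ Sat(EX A[(empty ∧ ¬alarm) U empty]) = {n7}, so the formula holds at n7.

Yes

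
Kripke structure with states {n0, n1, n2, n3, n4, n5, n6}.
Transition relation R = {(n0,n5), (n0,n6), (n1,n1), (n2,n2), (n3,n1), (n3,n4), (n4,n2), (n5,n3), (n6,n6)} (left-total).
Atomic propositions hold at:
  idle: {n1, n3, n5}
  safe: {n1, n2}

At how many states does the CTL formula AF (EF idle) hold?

4

EF idle: least fixpoint, start Z0 = {n1, n3, n5}, add states with some successor in Z. Z1 = {n0, n1, n3, n5}; fixed.
Sat(EF idle) = {n0, n1, n3, n5}
AF (EF idle): least fixpoint, start Z0 = {n0, n1, n3, n5}, add states with every successor in Z. Already a fixed point.
Sat(AF (EF idle)) = {n0, n1, n3, n5}
|Sat(AF (EF idle))| = |{n0, n1, n3, n5}| = 4.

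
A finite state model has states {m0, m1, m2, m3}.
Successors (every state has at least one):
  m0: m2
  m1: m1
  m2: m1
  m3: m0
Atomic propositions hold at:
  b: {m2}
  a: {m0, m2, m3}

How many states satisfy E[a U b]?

E[a U b]: least fixpoint, start Z0 = Sat(b) = {m2}, add states in Sat(a) with some successor in Z. Z1 = {m0, m2}; Z2 = {m0, m2, m3}; fixed.
Sat(E[a U b]) = {m0, m2, m3}
|Sat(E[a U b])| = |{m0, m2, m3}| = 3.

3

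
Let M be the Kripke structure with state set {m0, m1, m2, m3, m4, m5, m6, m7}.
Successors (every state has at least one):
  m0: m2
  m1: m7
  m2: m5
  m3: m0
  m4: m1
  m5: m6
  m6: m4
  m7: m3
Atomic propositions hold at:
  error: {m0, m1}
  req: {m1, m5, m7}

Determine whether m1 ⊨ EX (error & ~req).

Sat(~req) = {m0, m2, m3, m4, m6}
Sat(error & ~req) = {m0}
Sat(EX (error & ~req)) = {s : some successor in {m0}} = {m3}
m1 ∉ Sat(EX (error & ~req)) = {m3}, so the formula does not hold at m1.

No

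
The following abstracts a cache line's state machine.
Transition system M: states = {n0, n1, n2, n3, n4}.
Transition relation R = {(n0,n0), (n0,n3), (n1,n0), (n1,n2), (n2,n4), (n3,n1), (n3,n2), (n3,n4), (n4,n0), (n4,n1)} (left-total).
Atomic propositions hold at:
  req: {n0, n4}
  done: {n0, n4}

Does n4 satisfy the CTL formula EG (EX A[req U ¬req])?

Yes

Sat(¬req) = {n1, n2, n3}
A[req U ¬req]: least fixpoint, start Z0 = Sat(¬req) = {n1, n2, n3}, add states in Sat(req) with every successor in Z. Already a fixed point.
Sat(A[req U ¬req]) = {n1, n2, n3}
Sat(EX A[req U ¬req]) = {s : some successor in {n1, n2, n3}} = {n0, n1, n3, n4}
EG (EX A[req U ¬req]): greatest fixpoint, start Z0 = {n0, n1, n3, n4}, keep only states in Sat with some successor in Z. Already a fixed point.
Sat(EG (EX A[req U ¬req])) = {n0, n1, n3, n4}
n4 ∈ Sat(EG (EX A[req U ¬req])) = {n0, n1, n3, n4}, so the formula holds at n4.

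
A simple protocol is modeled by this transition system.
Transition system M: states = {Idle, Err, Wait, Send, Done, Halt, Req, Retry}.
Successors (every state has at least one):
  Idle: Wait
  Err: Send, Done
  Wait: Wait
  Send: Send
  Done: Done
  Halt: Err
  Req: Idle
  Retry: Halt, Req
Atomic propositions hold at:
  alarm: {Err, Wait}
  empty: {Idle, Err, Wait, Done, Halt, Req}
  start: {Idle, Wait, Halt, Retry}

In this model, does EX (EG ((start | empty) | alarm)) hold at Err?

Yes

Sat(start | empty) = {Idle, Err, Wait, Done, Halt, Req, Retry}
Sat((start | empty) | alarm) = {Idle, Err, Wait, Done, Halt, Req, Retry}
EG ((start | empty) | alarm): greatest fixpoint, start Z0 = {Idle, Err, Wait, Done, Halt, Req, Retry}, keep only states in Sat with some successor in Z. Already a fixed point.
Sat(EG ((start | empty) | alarm)) = {Idle, Err, Wait, Done, Halt, Req, Retry}
Sat(EX (EG ((start | empty) | alarm))) = {s : some successor in {Idle, Err, Wait, Done, Halt, Req, Retry}} = {Idle, Err, Wait, Done, Halt, Req, Retry}
Err ∈ Sat(EX (EG ((start | empty) | alarm))) = {Idle, Err, Wait, Done, Halt, Req, Retry}, so the formula holds at Err.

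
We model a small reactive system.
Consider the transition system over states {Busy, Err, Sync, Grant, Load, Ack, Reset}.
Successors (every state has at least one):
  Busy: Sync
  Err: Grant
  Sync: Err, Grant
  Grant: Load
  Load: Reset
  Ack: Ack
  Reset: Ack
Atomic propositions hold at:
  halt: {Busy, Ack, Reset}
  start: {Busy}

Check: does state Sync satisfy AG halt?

No

AG halt: greatest fixpoint, start Z0 = {Busy, Ack, Reset}, keep only states in Sat with every successor in Z. Z1 = {Ack, Reset}; fixed.
Sat(AG halt) = {Ack, Reset}
Sync ∉ Sat(AG halt) = {Ack, Reset}, so the formula does not hold at Sync.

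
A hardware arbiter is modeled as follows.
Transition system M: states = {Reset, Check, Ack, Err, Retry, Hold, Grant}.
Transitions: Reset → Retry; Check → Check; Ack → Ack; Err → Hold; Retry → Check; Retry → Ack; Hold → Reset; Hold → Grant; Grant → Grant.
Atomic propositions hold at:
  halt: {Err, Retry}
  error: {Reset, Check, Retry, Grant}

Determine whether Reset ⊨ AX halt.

Sat(AX halt) = {s : every successor in {Err, Retry}} = {Reset}
Reset ∈ Sat(AX halt) = {Reset}, so the formula holds at Reset.

Yes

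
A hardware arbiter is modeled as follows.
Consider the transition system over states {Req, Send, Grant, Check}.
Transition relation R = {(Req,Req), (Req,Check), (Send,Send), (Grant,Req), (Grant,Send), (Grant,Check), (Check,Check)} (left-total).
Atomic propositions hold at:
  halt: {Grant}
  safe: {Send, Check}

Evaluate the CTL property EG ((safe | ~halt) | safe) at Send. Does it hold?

Sat(~halt) = {Req, Send, Check}
Sat(safe | ~halt) = {Req, Send, Check}
Sat((safe | ~halt) | safe) = {Req, Send, Check}
EG ((safe | ~halt) | safe): greatest fixpoint, start Z0 = {Req, Send, Check}, keep only states in Sat with some successor in Z. Already a fixed point.
Sat(EG ((safe | ~halt) | safe)) = {Req, Send, Check}
Send ∈ Sat(EG ((safe | ~halt) | safe)) = {Req, Send, Check}, so the formula holds at Send.

Yes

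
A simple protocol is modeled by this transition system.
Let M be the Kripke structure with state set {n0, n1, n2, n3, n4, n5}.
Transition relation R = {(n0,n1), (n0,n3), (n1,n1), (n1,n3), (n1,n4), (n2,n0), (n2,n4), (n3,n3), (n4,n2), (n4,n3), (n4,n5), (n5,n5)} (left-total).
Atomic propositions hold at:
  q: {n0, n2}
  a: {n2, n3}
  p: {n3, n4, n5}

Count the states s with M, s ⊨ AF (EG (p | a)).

4

Sat(p | a) = {n2, n3, n4, n5}
EG (p | a): greatest fixpoint, start Z0 = {n2, n3, n4, n5}, keep only states in Sat with some successor in Z. Already a fixed point.
Sat(EG (p | a)) = {n2, n3, n4, n5}
AF (EG (p | a)): least fixpoint, start Z0 = {n2, n3, n4, n5}, add states with every successor in Z. Already a fixed point.
Sat(AF (EG (p | a))) = {n2, n3, n4, n5}
|Sat(AF (EG (p | a)))| = |{n2, n3, n4, n5}| = 4.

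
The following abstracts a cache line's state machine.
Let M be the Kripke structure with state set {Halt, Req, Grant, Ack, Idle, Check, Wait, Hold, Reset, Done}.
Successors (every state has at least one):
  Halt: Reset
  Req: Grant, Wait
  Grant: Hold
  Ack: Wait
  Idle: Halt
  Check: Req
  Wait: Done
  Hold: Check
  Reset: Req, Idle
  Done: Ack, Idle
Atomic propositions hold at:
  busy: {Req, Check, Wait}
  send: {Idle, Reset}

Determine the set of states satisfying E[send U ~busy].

{Halt, Grant, Ack, Idle, Hold, Reset, Done}

Sat(~busy) = {Halt, Grant, Ack, Idle, Hold, Reset, Done}
E[send U ~busy]: least fixpoint, start Z0 = Sat(~busy) = {Halt, Grant, Ack, Idle, Hold, Reset, Done}, add states in Sat(send) with some successor in Z. Already a fixed point.
Sat(E[send U ~busy]) = {Halt, Grant, Ack, Idle, Hold, Reset, Done}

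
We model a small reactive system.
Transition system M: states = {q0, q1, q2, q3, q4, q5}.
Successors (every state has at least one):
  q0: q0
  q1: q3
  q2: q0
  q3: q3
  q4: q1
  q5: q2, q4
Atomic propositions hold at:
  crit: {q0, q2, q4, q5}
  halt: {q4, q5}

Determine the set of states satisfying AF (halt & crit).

Sat(halt & crit) = {q4, q5}
AF (halt & crit): least fixpoint, start Z0 = {q4, q5}, add states with every successor in Z. Already a fixed point.
Sat(AF (halt & crit)) = {q4, q5}

{q4, q5}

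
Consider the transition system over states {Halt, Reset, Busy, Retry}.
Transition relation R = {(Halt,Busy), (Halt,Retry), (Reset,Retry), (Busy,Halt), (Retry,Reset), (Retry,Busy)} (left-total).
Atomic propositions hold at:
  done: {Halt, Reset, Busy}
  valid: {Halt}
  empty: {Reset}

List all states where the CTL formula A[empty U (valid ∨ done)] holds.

Sat(valid ∨ done) = {Halt, Reset, Busy}
A[empty U (valid ∨ done)]: least fixpoint, start Z0 = Sat((valid ∨ done)) = {Halt, Reset, Busy}, add states in Sat(empty) with every successor in Z. Already a fixed point.
Sat(A[empty U (valid ∨ done)]) = {Halt, Reset, Busy}

{Halt, Reset, Busy}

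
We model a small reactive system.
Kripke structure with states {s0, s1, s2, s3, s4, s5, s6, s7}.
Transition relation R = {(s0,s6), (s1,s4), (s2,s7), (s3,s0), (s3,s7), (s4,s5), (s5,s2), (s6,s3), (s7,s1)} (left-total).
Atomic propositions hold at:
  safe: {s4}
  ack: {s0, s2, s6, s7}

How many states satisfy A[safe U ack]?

A[safe U ack]: least fixpoint, start Z0 = Sat(ack) = {s0, s2, s6, s7}, add states in Sat(safe) with every successor in Z. Already a fixed point.
Sat(A[safe U ack]) = {s0, s2, s6, s7}
|Sat(A[safe U ack])| = |{s0, s2, s6, s7}| = 4.

4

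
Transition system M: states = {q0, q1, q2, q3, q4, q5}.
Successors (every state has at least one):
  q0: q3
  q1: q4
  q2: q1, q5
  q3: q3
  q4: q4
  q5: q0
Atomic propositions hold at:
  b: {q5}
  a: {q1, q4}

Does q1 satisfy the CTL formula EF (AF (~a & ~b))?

No

Sat(~a) = {q0, q2, q3, q5}
Sat(~b) = {q0, q1, q2, q3, q4}
Sat(~a & ~b) = {q0, q2, q3}
AF (~a & ~b): least fixpoint, start Z0 = {q0, q2, q3}, add states with every successor in Z. Z1 = {q0, q2, q3, q5}; fixed.
Sat(AF (~a & ~b)) = {q0, q2, q3, q5}
EF (AF (~a & ~b)): least fixpoint, start Z0 = {q0, q2, q3, q5}, add states with some successor in Z. Already a fixed point.
Sat(EF (AF (~a & ~b))) = {q0, q2, q3, q5}
q1 ∉ Sat(EF (AF (~a & ~b))) = {q0, q2, q3, q5}, so the formula does not hold at q1.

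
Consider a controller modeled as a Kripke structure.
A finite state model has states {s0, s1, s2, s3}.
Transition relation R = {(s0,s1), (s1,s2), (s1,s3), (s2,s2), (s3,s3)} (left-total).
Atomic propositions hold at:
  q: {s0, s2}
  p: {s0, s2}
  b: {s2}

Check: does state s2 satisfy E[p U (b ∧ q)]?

Yes

Sat(b ∧ q) = {s2}
E[p U (b ∧ q)]: least fixpoint, start Z0 = Sat((b ∧ q)) = {s2}, add states in Sat(p) with some successor in Z. Already a fixed point.
Sat(E[p U (b ∧ q)]) = {s2}
s2 ∈ Sat(E[p U (b ∧ q)]) = {s2}, so the formula holds at s2.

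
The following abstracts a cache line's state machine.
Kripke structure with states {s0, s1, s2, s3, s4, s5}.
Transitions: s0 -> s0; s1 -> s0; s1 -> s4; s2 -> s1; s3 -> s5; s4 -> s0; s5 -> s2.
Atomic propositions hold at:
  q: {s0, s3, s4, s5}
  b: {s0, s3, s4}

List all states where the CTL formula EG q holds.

EG q: greatest fixpoint, start Z0 = {s0, s3, s4, s5}, keep only states in Sat with some successor in Z. Z1 = {s0, s3, s4}; Z2 = {s0, s4}; fixed.
Sat(EG q) = {s0, s4}

{s0, s4}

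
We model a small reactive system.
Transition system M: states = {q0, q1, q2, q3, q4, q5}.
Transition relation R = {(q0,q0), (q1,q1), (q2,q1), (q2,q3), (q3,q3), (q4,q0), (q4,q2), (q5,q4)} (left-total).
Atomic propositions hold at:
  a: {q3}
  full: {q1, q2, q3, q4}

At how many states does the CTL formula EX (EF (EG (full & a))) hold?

4

Sat(full & a) = {q3}
EG (full & a): greatest fixpoint, start Z0 = {q3}, keep only states in Sat with some successor in Z. Already a fixed point.
Sat(EG (full & a)) = {q3}
EF (EG (full & a)): least fixpoint, start Z0 = {q3}, add states with some successor in Z. Z1 = {q2, q3}; Z2 = {q2, q3, q4}; Z3 = {q2, q3, q4, q5}; fixed.
Sat(EF (EG (full & a))) = {q2, q3, q4, q5}
Sat(EX (EF (EG (full & a)))) = {s : some successor in {q2, q3, q4, q5}} = {q2, q3, q4, q5}
|Sat(EX (EF (EG (full & a))))| = |{q2, q3, q4, q5}| = 4.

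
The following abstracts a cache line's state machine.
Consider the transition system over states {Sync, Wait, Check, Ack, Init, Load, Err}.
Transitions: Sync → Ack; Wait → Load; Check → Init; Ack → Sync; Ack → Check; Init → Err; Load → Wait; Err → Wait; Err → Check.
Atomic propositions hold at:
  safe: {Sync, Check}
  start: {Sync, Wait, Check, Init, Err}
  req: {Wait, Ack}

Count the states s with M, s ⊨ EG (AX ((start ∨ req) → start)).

6

Sat(start ∨ req) = {Sync, Wait, Check, Ack, Init, Err}
Sat((start ∨ req) → start) = {Sync, Wait, Check, Init, Load, Err}
Sat(AX ((start ∨ req) → start)) = {s : every successor in {Sync, Wait, Check, Init, Load, Err}} = {Wait, Check, Ack, Init, Load, Err}
EG (AX ((start ∨ req) → start)): greatest fixpoint, start Z0 = {Wait, Check, Ack, Init, Load, Err}, keep only states in Sat with some successor in Z. Already a fixed point.
Sat(EG (AX ((start ∨ req) → start))) = {Wait, Check, Ack, Init, Load, Err}
|Sat(EG (AX ((start ∨ req) → start)))| = |{Wait, Check, Ack, Init, Load, Err}| = 6.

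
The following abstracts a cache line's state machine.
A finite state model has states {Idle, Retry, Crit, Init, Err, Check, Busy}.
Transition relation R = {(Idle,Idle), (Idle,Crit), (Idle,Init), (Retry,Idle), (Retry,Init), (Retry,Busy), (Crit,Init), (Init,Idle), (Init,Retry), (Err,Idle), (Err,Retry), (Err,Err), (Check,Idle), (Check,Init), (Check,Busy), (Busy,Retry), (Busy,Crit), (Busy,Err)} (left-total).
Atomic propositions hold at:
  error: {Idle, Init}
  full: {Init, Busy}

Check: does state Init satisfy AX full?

No

Sat(AX full) = {s : every successor in {Init, Busy}} = {Crit}
Init ∉ Sat(AX full) = {Crit}, so the formula does not hold at Init.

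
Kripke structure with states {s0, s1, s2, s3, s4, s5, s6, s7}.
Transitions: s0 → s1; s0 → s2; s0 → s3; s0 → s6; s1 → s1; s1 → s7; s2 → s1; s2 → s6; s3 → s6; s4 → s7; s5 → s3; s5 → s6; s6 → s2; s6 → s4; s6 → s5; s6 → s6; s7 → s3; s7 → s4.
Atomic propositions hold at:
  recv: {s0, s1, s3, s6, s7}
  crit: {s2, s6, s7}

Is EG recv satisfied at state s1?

EG recv: greatest fixpoint, start Z0 = {s0, s1, s3, s6, s7}, keep only states in Sat with some successor in Z. Already a fixed point.
Sat(EG recv) = {s0, s1, s3, s6, s7}
s1 ∈ Sat(EG recv) = {s0, s1, s3, s6, s7}, so the formula holds at s1.

Yes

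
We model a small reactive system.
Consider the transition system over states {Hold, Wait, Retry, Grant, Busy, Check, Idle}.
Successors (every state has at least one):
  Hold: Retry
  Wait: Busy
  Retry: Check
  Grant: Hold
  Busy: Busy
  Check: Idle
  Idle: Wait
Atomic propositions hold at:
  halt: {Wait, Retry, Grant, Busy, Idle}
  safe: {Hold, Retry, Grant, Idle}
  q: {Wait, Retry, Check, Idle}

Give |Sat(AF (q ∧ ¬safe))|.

Sat(¬safe) = {Wait, Busy, Check}
Sat(q ∧ ¬safe) = {Wait, Check}
AF (q ∧ ¬safe): least fixpoint, start Z0 = {Wait, Check}, add states with every successor in Z. Z1 = {Wait, Retry, Check, Idle}; Z2 = {Hold, Wait, Retry, Check, Idle}; Z3 = {Hold, Wait, Retry, Grant, Check, Idle}; fixed.
Sat(AF (q ∧ ¬safe)) = {Hold, Wait, Retry, Grant, Check, Idle}
|Sat(AF (q ∧ ¬safe))| = |{Hold, Wait, Retry, Grant, Check, Idle}| = 6.

6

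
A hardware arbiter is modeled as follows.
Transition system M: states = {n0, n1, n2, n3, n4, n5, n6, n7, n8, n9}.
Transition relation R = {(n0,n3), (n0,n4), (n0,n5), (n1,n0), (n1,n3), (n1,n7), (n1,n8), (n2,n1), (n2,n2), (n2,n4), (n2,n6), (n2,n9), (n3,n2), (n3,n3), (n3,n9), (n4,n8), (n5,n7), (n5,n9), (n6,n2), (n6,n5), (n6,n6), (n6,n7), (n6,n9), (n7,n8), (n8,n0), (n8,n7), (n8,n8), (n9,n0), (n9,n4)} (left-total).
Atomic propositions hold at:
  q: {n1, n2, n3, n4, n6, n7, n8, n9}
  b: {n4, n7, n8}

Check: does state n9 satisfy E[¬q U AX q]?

Sat(¬q) = {n0, n5}
Sat(AX q) = {s : every successor in {n1, n2, n3, n4, n6, n7, n8, n9}} = {n2, n3, n4, n5, n7}
E[¬q U AX q]: least fixpoint, start Z0 = Sat(AX q) = {n2, n3, n4, n5, n7}, add states in Sat(¬q) with some successor in Z. Z1 = {n0, n2, n3, n4, n5, n7}; fixed.
Sat(E[¬q U AX q]) = {n0, n2, n3, n4, n5, n7}
n9 ∉ Sat(E[¬q U AX q]) = {n0, n2, n3, n4, n5, n7}, so the formula does not hold at n9.

No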